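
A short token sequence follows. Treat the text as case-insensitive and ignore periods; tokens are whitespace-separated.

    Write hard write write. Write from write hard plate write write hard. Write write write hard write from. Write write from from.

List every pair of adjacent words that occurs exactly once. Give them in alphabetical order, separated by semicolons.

Bigram counts meeting the condition (exactly once):
  from from: 1
  hard plate: 1
  plate write: 1

from from; hard plate; plate write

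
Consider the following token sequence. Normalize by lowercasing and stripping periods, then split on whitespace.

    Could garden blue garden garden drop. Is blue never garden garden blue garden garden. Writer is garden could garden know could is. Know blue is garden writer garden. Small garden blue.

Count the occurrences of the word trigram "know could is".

Scanning the 29 overlapping trigram windows for "know could is":
  position 20–22: know could is

1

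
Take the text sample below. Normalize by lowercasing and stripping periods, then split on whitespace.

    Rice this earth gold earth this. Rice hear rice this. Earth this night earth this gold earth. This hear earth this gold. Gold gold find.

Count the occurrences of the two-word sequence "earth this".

Scanning the 24 overlapping bigram windows for "earth this":
  position 5–6: earth this
  position 11–12: earth this
  position 14–15: earth this
  position 17–18: earth this
  position 20–21: earth this

5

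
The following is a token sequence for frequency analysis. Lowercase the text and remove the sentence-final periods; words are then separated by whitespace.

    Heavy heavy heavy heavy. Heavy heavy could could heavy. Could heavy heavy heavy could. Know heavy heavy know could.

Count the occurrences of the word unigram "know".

2

Scanning the 19 tokens for "know":
  position 15: know
  position 18: know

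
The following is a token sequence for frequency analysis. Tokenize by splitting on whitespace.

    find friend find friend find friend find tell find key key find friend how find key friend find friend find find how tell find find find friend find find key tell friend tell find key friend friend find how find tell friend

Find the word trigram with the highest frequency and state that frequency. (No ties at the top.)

"find friend find", 5 times

Trigram frequencies (highest first):
  find friend find: 5
  friend find friend: 3
  tell find key: 2
  find key friend: 2
  friend find find: 2
  friend find tell: 1
  … (25 more, each ≤ 1)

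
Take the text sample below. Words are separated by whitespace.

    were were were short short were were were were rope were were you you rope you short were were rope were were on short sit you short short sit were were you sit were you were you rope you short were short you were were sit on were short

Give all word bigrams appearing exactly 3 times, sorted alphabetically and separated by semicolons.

Bigram counts meeting the condition (exactly 3 times):
  short were: 3
  were short: 3
  you short: 3

short were; were short; you short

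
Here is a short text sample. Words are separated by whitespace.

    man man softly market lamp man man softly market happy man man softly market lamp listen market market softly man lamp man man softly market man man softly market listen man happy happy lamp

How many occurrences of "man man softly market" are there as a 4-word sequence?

Scanning the 31 overlapping 4-gram windows for "man man softly market":
  position 1–4: man man softly market
  position 6–9: man man softly market
  position 11–14: man man softly market
  position 22–25: man man softly market
  position 26–29: man man softly market

5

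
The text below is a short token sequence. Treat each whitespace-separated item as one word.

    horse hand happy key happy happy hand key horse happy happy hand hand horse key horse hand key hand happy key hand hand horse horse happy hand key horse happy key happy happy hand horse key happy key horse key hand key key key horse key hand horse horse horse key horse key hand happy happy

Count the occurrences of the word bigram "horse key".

Scanning the 55 overlapping bigram windows for "horse key":
  position 14–15: horse key
  position 35–36: horse key
  position 39–40: horse key
  position 45–46: horse key
  position 50–51: horse key
  position 52–53: horse key

6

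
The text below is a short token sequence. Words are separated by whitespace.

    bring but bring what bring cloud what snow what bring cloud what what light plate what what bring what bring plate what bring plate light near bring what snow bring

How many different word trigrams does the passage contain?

24

30 tokens → 28 trigram windows in total.
Repeated trigrams (each contributes count−1 duplicates):
  bring cloud what: 2
  bring what bring: 2
  what bring cloud: 2
  what bring plate: 2
4 duplicate windows → 28 − 4 = 24 distinct.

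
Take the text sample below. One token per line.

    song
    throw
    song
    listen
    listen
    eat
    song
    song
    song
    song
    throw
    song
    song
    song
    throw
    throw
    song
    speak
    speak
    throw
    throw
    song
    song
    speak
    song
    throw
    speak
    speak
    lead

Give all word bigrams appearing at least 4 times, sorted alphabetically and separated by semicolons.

song song; song throw; throw song

Bigram counts meeting the condition (at least 4 times):
  song song: 6
  song throw: 4
  throw song: 4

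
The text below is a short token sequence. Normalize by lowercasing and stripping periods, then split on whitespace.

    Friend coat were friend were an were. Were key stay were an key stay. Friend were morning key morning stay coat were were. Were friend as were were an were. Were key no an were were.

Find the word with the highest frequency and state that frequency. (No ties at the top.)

Unigram frequencies (highest first):
  were: 15
  friend: 4
  an: 4
  key: 4
  stay: 3
  coat: 2
  … (3 more, each ≤ 2)

"were", 15 times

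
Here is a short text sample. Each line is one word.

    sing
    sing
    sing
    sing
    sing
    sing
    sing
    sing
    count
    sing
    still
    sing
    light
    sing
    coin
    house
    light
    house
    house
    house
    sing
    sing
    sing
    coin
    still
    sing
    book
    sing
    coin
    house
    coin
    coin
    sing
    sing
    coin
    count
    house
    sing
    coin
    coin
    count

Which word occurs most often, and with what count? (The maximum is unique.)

"sing", 19 times

Unigram frequencies (highest first):
  sing: 19
  coin: 8
  house: 6
  count: 3
  still: 2
  light: 2
  … (1 more, each ≤ 1)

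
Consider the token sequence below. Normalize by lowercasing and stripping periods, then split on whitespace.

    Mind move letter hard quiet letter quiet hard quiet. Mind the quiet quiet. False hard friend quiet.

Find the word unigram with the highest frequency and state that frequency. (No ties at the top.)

Unigram frequencies (highest first):
  quiet: 6
  hard: 3
  mind: 2
  letter: 2
  move: 1
  the: 1
  … (2 more, each ≤ 1)

"quiet", 6 times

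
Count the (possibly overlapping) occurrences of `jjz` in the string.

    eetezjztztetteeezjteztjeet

Sliding a length-3 window over the 26 characters (24 positions):
  (no match at any position)

0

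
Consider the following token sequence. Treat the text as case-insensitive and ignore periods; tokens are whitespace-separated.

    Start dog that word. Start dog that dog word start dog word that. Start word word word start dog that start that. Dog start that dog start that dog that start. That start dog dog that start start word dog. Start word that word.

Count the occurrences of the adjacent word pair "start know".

0

Scanning the 43 overlapping bigram windows for "start know":
  (none found)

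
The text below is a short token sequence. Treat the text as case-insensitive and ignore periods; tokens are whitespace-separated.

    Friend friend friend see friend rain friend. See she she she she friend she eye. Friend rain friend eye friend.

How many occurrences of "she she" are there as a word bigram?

Scanning the 19 overlapping bigram windows for "she she":
  position 9–10: she she
  position 10–11: she she
  position 11–12: she she

3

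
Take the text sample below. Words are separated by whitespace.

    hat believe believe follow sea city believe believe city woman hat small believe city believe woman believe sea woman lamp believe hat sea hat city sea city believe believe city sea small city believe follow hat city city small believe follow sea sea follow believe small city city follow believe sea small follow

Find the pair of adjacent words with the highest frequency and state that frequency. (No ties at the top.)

"city believe", 4 times

Bigram frequencies (highest first):
  city believe: 4
  believe believe: 3
  believe follow: 3
  believe city: 3
  follow sea: 2
  sea city: 2
  … (27 more, each ≤ 2)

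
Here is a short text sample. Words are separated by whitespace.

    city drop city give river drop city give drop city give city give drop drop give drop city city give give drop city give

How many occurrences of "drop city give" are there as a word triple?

Scanning the 22 overlapping trigram windows for "drop city give":
  position 2–4: drop city give
  position 6–8: drop city give
  position 9–11: drop city give
  position 22–24: drop city give

4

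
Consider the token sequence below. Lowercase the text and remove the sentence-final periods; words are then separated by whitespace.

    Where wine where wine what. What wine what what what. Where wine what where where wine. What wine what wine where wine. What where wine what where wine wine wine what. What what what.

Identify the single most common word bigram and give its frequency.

Bigram frequencies (highest first):
  wine what: 8
  where wine: 7
  what what: 6
  what where: 4
  what wine: 3
  wine where: 2
  … (2 more, each ≤ 2)

"wine what", 8 times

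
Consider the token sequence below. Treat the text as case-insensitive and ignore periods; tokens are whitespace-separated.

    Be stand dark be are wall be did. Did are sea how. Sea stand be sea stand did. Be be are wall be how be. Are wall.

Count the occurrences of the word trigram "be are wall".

Scanning the 25 overlapping trigram windows for "be are wall":
  position 4–6: be are wall
  position 20–22: be are wall
  position 25–27: be are wall

3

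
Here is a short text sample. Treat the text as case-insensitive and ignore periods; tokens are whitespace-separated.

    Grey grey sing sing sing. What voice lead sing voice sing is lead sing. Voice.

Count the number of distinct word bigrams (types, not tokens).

11

15 tokens → 14 bigram windows in total.
Repeated bigrams (each contributes count−1 duplicates):
  lead sing: 2
  sing sing: 2
  sing voice: 2
3 duplicate windows → 14 − 3 = 11 distinct.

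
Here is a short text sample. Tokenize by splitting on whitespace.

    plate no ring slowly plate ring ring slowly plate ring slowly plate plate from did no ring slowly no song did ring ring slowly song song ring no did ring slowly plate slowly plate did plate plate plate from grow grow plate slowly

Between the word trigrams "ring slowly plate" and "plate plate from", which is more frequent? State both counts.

"ring slowly plate": 4 occurrences
"plate plate from": 2 occurrences

"ring slowly plate" (4 vs 2)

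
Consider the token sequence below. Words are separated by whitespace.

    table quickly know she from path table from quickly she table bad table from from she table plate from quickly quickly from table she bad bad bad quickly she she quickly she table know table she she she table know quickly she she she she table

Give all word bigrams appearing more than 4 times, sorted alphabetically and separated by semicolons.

she she; she table

Bigram counts meeting the condition (more than 4 times):
  she she: 6
  she table: 5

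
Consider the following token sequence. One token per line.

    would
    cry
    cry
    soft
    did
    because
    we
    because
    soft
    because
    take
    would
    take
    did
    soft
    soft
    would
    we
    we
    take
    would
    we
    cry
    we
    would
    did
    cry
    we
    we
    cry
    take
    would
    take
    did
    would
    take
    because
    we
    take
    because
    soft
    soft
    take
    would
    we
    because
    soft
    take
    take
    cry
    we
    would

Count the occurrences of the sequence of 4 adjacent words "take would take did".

Scanning the 49 overlapping 4-gram windows for "take would take did":
  position 11–14: take would take did
  position 31–34: take would take did

2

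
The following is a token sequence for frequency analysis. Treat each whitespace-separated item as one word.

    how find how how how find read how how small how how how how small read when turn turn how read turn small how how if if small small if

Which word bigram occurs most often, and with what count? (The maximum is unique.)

"how how", 7 times

Bigram frequencies (highest first):
  how how: 7
  how find: 2
  how small: 2
  small how: 2
  find how: 1
  find read: 1
  … (14 more, each ≤ 1)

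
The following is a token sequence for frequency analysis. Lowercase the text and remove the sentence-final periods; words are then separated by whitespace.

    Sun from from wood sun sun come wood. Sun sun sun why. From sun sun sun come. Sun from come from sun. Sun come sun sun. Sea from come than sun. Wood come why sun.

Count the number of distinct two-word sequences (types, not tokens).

35 tokens → 34 bigram windows in total.
Repeated bigrams (each contributes count−1 duplicates):
  sun sun: 7
  sun come: 3
  come sun: 2
  from come: 2
  from sun: 2
  sun from: 2
  wood sun: 2
13 duplicate windows → 34 − 13 = 21 distinct.

21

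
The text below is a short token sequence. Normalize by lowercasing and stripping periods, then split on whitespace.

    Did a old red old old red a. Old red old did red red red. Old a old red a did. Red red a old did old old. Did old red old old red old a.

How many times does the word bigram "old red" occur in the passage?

6

Scanning the 35 overlapping bigram windows for "old red":
  position 3–4: old red
  position 6–7: old red
  position 9–10: old red
  position 18–19: old red
  position 30–31: old red
  position 33–34: old red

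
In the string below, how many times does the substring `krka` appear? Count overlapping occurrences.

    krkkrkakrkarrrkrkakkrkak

Sliding a length-4 window over the 24 characters (21 positions):
  position 4–7: krka
  position 8–11: krka
  position 15–18: krka
  position 20–23: krka

4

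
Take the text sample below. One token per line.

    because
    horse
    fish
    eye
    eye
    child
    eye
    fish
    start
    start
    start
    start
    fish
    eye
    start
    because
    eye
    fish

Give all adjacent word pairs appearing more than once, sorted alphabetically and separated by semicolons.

Bigram counts meeting the condition (more than once):
  eye fish: 2
  fish eye: 2
  start start: 3

eye fish; fish eye; start start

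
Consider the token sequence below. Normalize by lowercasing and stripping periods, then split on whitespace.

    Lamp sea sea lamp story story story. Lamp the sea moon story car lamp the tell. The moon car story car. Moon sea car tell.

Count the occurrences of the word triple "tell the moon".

Scanning the 23 overlapping trigram windows for "tell the moon":
  position 16–18: tell the moon

1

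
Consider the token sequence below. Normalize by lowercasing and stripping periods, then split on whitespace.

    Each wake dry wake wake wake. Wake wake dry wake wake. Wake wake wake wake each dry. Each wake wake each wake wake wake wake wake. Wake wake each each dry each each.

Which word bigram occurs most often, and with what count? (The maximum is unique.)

Bigram frequencies (highest first):
  wake wake: 16
  each wake: 3
  wake each: 3
  wake dry: 2
  dry wake: 2
  each dry: 2
  … (2 more, each ≤ 2)

"wake wake", 16 times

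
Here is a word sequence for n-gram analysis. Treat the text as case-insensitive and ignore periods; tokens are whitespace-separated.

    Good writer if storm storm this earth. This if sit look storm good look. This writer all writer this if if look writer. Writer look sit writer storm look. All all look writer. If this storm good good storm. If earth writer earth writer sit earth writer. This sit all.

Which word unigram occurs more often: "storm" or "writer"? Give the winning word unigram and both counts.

"writer" (10 vs 6)

"storm": 6 occurrences
"writer": 10 occurrences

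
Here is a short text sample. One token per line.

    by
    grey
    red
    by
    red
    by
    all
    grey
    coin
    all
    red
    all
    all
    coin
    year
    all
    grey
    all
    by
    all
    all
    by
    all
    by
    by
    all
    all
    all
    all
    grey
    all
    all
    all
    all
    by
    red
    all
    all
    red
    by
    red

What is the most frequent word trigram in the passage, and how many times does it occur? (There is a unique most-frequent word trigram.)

Trigram frequencies (highest first):
  all all all: 4
  red by red: 2
  red all all: 2
  all grey all: 2
  all by all: 2
  by all all: 2
  … (24 more, each ≤ 2)

"all all all", 4 times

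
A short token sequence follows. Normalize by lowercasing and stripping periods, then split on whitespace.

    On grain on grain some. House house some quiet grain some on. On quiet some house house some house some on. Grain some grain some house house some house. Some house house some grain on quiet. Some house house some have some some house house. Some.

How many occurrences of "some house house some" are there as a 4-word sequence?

Scanning the 43 overlapping 4-gram windows for "some house house some":
  position 5–8: some house house some
  position 15–18: some house house some
  position 25–28: some house house some
  position 30–33: some house house some
  position 37–40: some house house some
  position 43–46: some house house some

6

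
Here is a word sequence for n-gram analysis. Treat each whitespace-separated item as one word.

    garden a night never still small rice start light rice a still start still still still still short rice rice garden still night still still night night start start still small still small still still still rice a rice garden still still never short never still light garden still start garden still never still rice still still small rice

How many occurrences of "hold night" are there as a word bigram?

0

Scanning the 58 overlapping bigram windows for "hold night":
  (none found)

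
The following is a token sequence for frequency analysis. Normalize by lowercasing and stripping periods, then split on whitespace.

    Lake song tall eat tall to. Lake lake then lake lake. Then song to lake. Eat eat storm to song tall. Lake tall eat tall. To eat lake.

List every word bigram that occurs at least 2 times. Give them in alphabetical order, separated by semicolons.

eat tall; lake lake; lake then; song tall; tall eat; tall to; to lake

Bigram counts meeting the condition (at least 2 times):
  eat tall: 2
  lake lake: 2
  lake then: 2
  song tall: 2
  tall eat: 2
  tall to: 2
  to lake: 2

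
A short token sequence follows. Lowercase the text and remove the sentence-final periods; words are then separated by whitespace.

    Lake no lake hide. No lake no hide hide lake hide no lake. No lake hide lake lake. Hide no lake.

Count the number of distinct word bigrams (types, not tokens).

21 tokens → 20 bigram windows in total.
Repeated bigrams (each contributes count−1 duplicates):
  no lake: 5
  lake hide: 4
  hide no: 3
  lake no: 3
  hide lake: 2
12 duplicate windows → 20 − 12 = 8 distinct.

8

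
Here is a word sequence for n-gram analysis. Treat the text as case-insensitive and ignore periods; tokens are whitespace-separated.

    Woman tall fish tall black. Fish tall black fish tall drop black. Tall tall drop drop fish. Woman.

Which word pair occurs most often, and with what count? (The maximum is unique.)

"fish tall", 3 times

Bigram frequencies (highest first):
  fish tall: 3
  tall black: 2
  black fish: 2
  tall drop: 2
  woman tall: 1
  tall fish: 1
  … (6 more, each ≤ 1)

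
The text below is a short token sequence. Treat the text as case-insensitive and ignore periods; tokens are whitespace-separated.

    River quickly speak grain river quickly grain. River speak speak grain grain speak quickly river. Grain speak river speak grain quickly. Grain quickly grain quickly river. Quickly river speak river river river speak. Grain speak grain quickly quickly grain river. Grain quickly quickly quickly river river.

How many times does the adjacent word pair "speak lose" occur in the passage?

Scanning the 45 overlapping bigram windows for "speak lose":
  (none found)

0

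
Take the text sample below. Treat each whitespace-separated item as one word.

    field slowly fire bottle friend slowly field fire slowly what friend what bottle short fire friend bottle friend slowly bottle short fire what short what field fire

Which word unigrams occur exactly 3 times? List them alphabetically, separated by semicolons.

Unigram counts meeting the condition (exactly 3 times):
  field: 3
  short: 3

field; short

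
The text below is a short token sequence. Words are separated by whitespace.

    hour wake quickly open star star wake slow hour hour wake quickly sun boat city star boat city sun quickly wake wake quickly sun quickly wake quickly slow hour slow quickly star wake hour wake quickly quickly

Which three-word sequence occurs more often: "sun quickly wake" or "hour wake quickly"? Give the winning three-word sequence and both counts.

"hour wake quickly" (3 vs 2)

"sun quickly wake": 2 occurrences
"hour wake quickly": 3 occurrences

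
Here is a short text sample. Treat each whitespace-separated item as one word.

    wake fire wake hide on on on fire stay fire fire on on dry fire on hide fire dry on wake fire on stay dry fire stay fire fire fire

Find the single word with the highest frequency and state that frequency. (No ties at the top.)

"fire", 11 times

Unigram frequencies (highest first):
  fire: 11
  on: 8
  wake: 3
  stay: 3
  dry: 3
  hide: 2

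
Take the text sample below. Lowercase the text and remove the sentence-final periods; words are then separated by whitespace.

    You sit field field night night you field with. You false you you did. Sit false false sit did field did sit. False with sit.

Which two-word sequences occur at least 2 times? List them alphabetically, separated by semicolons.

Bigram counts meeting the condition (at least 2 times):
  did sit: 2
  sit false: 2

did sit; sit false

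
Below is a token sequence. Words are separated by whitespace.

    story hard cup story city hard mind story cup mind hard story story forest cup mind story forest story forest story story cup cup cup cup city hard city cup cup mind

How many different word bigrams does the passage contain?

32 tokens → 31 bigram windows in total.
Repeated bigrams (each contributes count−1 duplicates):
  cup cup: 4
  cup mind: 3
  story forest: 3
  city hard: 2
  forest story: 2
  mind story: 2
  story cup: 2
  story story: 2
12 duplicate windows → 31 − 12 = 19 distinct.

19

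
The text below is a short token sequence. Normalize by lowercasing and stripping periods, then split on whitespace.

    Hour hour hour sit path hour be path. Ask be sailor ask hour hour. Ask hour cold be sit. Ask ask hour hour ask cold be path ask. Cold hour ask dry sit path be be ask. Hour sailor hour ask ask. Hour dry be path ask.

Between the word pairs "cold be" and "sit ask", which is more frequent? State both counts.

"cold be": 2 occurrences
"sit ask": 1 occurrence

"cold be" (2 vs 1)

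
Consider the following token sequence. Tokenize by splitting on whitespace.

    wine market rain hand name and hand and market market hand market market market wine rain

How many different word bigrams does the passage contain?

16 tokens → 15 bigram windows in total.
Repeated bigrams (each contributes count−1 duplicates):
  market market: 3
2 duplicate windows → 15 − 2 = 13 distinct.

13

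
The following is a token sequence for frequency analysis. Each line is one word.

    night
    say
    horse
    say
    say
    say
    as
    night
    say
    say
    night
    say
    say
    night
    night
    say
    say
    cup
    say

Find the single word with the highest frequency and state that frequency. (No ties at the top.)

"say", 11 times

Unigram frequencies (highest first):
  say: 11
  night: 5
  horse: 1
  as: 1
  cup: 1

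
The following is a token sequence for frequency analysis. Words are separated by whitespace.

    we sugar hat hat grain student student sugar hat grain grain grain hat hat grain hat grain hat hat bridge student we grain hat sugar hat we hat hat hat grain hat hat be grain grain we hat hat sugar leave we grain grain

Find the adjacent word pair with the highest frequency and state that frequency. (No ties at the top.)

Bigram frequencies (highest first):
  hat hat: 7
  hat grain: 5
  grain hat: 5
  grain grain: 4
  sugar hat: 3
  we grain: 2
  … (15 more, each ≤ 2)

"hat hat", 7 times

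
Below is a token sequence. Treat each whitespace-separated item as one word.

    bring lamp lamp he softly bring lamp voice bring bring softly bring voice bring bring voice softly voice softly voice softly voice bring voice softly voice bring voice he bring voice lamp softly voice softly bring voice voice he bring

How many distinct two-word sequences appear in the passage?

17

40 tokens → 39 bigram windows in total.
Repeated bigrams (each contributes count−1 duplicates):
  bring voice: 6
  softly voice: 5
  voice softly: 5
  voice bring: 4
  softly bring: 3
  bring bring: 2
  bring lamp: 2
  he bring: 2
  … (1 more repeated)
22 duplicate windows → 39 − 22 = 17 distinct.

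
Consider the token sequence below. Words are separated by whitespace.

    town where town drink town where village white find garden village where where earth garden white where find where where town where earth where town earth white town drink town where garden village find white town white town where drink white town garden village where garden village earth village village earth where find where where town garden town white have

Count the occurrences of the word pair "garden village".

4

Scanning the 59 overlapping bigram windows for "garden village":
  position 10–11: garden village
  position 32–33: garden village
  position 43–44: garden village
  position 46–47: garden village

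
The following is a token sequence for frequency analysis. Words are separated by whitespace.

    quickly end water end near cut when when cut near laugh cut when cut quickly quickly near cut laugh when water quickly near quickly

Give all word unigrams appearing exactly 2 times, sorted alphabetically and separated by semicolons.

Unigram counts meeting the condition (exactly 2 times):
  end: 2
  laugh: 2
  water: 2

end; laugh; water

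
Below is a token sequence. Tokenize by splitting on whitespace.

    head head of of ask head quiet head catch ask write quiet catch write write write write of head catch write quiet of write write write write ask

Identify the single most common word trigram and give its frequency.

Trigram frequencies (highest first):
  write write write: 4
  head head of: 1
  head of of: 1
  of of ask: 1
  of ask head: 1
  ask head quiet: 1
  … (17 more, each ≤ 1)

"write write write", 4 times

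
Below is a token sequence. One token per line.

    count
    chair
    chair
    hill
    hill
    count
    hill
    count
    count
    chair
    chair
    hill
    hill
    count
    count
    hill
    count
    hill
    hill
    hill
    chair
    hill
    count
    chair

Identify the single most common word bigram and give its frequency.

"hill count", 5 times

Bigram frequencies (highest first):
  hill count: 5
  hill hill: 4
  count chair: 3
  chair hill: 3
  count hill: 3
  chair chair: 2
  … (2 more, each ≤ 2)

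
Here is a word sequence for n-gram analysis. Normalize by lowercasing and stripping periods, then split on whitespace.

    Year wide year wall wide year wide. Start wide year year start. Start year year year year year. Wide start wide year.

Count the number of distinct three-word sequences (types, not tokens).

15

22 tokens → 20 trigram windows in total.
Repeated trigrams (each contributes count−1 duplicates):
  year year year: 3
  start wide year: 2
  wide start wide: 2
  year wide start: 2
5 duplicate windows → 20 − 5 = 15 distinct.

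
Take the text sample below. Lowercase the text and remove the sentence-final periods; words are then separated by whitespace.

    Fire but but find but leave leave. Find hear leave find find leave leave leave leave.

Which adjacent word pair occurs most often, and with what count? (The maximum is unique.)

Bigram frequencies (highest first):
  leave leave: 4
  leave find: 2
  fire but: 1
  but but: 1
  but find: 1
  find but: 1
  … (5 more, each ≤ 1)

"leave leave", 4 times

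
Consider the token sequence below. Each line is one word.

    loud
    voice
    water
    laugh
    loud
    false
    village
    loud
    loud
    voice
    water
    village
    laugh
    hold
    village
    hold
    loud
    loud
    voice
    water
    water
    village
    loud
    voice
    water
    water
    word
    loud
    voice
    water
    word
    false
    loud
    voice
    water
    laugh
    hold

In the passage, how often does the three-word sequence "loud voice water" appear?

Scanning the 35 overlapping trigram windows for "loud voice water":
  position 1–3: loud voice water
  position 9–11: loud voice water
  position 18–20: loud voice water
  position 23–25: loud voice water
  position 28–30: loud voice water
  position 33–35: loud voice water

6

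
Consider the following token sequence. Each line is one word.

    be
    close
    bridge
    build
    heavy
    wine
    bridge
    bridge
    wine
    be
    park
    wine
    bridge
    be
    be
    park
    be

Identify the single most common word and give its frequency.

Unigram frequencies (highest first):
  be: 5
  bridge: 4
  wine: 3
  park: 2
  close: 1
  build: 1
  … (1 more, each ≤ 1)

"be", 5 times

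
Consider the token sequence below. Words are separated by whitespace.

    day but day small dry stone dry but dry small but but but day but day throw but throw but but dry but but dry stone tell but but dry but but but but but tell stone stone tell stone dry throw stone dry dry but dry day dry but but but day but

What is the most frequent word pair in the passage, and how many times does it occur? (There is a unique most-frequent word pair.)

"but but", 11 times

Bigram frequencies (highest first):
  but but: 11
  dry but: 5
  but dry: 5
  but day: 4
  day but: 3
  stone dry: 3
  … (18 more, each ≤ 2)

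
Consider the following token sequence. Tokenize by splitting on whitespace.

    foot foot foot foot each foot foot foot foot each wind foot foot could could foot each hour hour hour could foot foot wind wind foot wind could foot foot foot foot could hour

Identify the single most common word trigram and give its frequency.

Trigram frequencies (highest first):
  foot foot foot: 6
  foot foot each: 2
  foot foot could: 2
  could foot foot: 2
  foot each foot: 1
  each foot foot: 1
  … (18 more, each ≤ 1)

"foot foot foot", 6 times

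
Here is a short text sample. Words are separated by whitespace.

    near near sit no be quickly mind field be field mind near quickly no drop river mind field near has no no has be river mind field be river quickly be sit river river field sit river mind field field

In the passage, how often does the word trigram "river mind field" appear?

Scanning the 38 overlapping trigram windows for "river mind field":
  position 16–18: river mind field
  position 25–27: river mind field
  position 37–39: river mind field

3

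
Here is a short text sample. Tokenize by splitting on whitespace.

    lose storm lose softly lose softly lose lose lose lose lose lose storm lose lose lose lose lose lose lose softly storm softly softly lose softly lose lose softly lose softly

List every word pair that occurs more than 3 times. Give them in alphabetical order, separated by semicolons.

Bigram counts meeting the condition (more than 3 times):
  lose lose: 12
  lose softly: 6
  softly lose: 5

lose lose; lose softly; softly lose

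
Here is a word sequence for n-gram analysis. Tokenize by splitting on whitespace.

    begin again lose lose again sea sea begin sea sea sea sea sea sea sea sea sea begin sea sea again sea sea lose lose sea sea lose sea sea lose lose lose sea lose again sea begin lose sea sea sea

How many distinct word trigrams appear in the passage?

22

42 tokens → 40 trigram windows in total.
Repeated trigrams (each contributes count−1 duplicates):
  sea sea sea: 8
  lose sea sea: 3
  sea sea lose: 3
  again sea sea: 2
  begin sea sea: 2
  lose again sea: 2
  lose lose sea: 2
  sea begin sea: 2
  … (2 more repeated)
18 duplicate windows → 40 − 18 = 22 distinct.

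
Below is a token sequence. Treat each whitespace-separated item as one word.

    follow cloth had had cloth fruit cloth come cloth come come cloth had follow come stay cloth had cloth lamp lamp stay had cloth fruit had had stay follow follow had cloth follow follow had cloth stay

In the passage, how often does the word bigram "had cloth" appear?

5

Scanning the 36 overlapping bigram windows for "had cloth":
  position 4–5: had cloth
  position 18–19: had cloth
  position 23–24: had cloth
  position 31–32: had cloth
  position 35–36: had cloth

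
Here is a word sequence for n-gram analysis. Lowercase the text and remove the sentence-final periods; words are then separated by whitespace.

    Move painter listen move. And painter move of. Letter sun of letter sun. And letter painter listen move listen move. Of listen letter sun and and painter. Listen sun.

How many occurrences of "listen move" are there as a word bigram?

Scanning the 28 overlapping bigram windows for "listen move":
  position 3–4: listen move
  position 17–18: listen move
  position 19–20: listen move

3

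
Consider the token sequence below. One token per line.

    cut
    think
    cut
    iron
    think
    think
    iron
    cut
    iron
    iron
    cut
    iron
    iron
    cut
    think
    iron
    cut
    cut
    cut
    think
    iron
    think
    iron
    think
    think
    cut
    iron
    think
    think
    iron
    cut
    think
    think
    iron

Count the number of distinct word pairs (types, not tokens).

34 tokens → 33 bigram windows in total.
Repeated bigrams (each contributes count−1 duplicates):
  think iron: 6
  iron cut: 5
  cut iron: 4
  cut think: 4
  iron think: 4
  think think: 4
  cut cut: 2
  iron iron: 2
  … (1 more repeated)
24 duplicate windows → 33 − 24 = 9 distinct.

9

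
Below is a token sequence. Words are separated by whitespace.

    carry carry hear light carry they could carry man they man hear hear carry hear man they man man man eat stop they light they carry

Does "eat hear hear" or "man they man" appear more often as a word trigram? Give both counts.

"man they man" (2 vs 0)

"eat hear hear": 0 occurrences
"man they man": 2 occurrences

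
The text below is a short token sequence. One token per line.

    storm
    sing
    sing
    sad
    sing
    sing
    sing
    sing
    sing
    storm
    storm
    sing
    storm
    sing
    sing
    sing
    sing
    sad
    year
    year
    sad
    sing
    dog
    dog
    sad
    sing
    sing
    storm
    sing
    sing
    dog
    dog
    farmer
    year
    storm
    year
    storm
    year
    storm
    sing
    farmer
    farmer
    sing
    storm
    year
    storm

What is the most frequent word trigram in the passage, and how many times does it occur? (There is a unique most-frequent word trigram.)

Trigram frequencies (highest first):
  sing sing sing: 5
  storm sing sing: 3
  storm year storm: 3
  sing sing sad: 2
  sad sing sing: 2
  sing sing storm: 2
  … (24 more, each ≤ 2)

"sing sing sing", 5 times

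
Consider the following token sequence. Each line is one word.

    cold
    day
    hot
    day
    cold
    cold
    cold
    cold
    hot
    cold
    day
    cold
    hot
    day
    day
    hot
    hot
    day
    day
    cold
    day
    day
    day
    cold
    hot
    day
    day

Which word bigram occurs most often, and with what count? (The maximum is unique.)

Bigram frequencies (highest first):
  day day: 5
  hot day: 4
  day cold: 4
  cold day: 3
  cold cold: 3
  cold hot: 3
  … (3 more, each ≤ 2)

"day day", 5 times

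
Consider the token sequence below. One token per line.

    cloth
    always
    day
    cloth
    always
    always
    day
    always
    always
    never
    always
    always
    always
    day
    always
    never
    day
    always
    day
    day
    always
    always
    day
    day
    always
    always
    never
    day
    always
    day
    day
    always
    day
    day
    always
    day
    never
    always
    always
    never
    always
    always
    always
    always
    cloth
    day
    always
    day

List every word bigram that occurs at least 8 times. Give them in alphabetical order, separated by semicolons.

Bigram counts meeting the condition (at least 8 times):
  always always: 10
  always day: 9
  day always: 9

always always; always day; day always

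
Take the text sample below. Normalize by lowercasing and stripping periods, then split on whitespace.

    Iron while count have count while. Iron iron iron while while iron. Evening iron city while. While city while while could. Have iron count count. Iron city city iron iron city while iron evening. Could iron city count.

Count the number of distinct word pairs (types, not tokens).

24

38 tokens → 37 bigram windows in total.
Repeated bigrams (each contributes count−1 duplicates):
  iron city: 4
  city while: 3
  iron iron: 3
  while iron: 3
  while while: 3
  iron evening: 2
  iron while: 2
13 duplicate windows → 37 − 13 = 24 distinct.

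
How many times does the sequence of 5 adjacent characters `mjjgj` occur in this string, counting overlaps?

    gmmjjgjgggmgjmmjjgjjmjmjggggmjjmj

2

Sliding a length-5 window over the 33 characters (29 positions):
  position 3–7: mjjgj
  position 15–19: mjjgj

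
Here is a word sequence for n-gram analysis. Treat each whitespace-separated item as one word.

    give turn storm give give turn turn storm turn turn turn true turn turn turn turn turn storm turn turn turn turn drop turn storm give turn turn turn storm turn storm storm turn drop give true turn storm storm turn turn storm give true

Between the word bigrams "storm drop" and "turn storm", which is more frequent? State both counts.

"turn storm" (8 vs 0)

"storm drop": 0 occurrences
"turn storm": 8 occurrences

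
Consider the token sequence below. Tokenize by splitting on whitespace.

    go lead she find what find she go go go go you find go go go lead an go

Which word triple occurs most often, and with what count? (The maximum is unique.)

Trigram frequencies (highest first):
  go go go: 3
  go lead she: 1
  lead she find: 1
  she find what: 1
  find what find: 1
  what find she: 1
  … (9 more, each ≤ 1)

"go go go", 3 times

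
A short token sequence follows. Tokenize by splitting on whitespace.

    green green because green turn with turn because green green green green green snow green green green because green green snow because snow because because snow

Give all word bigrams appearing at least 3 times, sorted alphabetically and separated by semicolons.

because green; green green

Bigram counts meeting the condition (at least 3 times):
  because green: 3
  green green: 8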